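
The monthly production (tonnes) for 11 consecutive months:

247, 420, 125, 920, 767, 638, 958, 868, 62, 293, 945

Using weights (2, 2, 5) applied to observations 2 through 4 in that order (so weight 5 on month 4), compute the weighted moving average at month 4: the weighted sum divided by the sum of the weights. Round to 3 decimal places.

632.222

Weighted sum: 2·420 + 2·125 + 5·920 = 840 + 250 + 4600 = 5690
Weight total: 2 + 2 + 5 = 9
WMA = 5690 / 9 = 632.222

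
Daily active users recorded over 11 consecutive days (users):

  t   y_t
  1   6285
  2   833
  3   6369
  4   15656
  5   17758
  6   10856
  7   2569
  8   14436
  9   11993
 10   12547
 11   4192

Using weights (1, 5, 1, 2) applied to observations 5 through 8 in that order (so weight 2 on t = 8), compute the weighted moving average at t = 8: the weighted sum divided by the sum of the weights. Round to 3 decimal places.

11497.667

Weighted sum: 1·17758 + 5·10856 + 1·2569 + 2·14436 = 17758 + 54280 + 2569 + 28872 = 103479
Weight total: 1 + 5 + 1 + 2 = 9
WMA = 103479 / 9 = 11497.667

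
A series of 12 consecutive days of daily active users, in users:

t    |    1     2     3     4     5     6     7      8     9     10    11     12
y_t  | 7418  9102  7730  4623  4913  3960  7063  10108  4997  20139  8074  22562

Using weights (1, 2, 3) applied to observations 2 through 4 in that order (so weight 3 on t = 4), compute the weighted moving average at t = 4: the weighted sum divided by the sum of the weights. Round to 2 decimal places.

6405.17

Weighted sum: 1·9102 + 2·7730 + 3·4623 = 9102 + 15460 + 13869 = 38431
Weight total: 1 + 2 + 3 = 6
WMA = 38431 / 6 = 6405.17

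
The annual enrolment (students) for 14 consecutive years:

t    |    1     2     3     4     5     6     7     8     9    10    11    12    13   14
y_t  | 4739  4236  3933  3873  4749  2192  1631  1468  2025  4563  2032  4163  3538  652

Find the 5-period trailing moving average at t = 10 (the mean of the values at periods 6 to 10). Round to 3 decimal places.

Sum of periods 6–10: 2192 + 1631 + 1468 + 2025 + 4563 = 11879
Divide by 5: 11879 / 5 = 2375.800

2375.800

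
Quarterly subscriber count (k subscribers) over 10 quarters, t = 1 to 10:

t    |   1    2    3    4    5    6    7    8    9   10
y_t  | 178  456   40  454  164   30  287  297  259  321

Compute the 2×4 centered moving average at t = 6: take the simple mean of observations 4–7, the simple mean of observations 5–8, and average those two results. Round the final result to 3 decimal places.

214.125

Sum over 4–7: 454 + 164 + 30 + 287 = 935
Sum over 5–8: 164 + 30 + 287 + 297 = 778
CMA at t=6 = (935 + 778) / (2·4) = 1713 / 8 = 214.125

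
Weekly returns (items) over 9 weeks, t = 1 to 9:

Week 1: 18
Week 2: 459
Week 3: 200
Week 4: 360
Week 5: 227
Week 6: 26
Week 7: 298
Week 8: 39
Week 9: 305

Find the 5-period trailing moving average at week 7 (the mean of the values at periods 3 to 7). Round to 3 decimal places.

222.200

Sum of periods 3–7: 200 + 360 + 227 + 26 + 298 = 1111
Divide by 5: 1111 / 5 = 222.200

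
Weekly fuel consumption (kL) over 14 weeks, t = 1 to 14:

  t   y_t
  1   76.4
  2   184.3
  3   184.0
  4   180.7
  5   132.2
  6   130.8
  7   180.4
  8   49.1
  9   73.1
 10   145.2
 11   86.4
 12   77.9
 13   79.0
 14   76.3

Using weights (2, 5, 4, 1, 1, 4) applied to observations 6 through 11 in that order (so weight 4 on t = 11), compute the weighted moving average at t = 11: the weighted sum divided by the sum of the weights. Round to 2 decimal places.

Weighted sum: 2·130.8 + 5·180.4 + 4·49.1 + 1·73.1 + 1·145.2 + 4·86.4 = 261.6 + 902.0 + 196.4 + 73.1 + 145.2 + 345.6 = 1923.9
Weight total: 2 + 5 + 4 + 1 + 1 + 4 = 17
WMA = 1923.9 / 17 = 113.17

113.17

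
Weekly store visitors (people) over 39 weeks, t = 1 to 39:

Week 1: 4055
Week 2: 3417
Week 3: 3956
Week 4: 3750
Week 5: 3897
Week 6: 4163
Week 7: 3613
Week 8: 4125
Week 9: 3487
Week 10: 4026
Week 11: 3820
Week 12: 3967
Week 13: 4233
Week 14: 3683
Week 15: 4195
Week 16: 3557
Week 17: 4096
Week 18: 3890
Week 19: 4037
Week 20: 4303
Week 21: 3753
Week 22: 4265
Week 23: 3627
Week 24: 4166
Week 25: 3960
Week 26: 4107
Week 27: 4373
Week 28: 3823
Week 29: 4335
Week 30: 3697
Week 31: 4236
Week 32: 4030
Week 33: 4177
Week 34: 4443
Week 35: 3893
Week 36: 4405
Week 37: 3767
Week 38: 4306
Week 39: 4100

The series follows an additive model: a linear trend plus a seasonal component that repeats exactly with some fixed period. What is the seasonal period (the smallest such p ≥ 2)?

7

First differences y_{t+1} − y_t: -638, 539, -206, 147, 266, -550, 512, -638, 539, -206, 147, 266, -550, 512, -638, 539, …
The difference pattern repeats every 7 terms and not for any smaller step, so p = 7.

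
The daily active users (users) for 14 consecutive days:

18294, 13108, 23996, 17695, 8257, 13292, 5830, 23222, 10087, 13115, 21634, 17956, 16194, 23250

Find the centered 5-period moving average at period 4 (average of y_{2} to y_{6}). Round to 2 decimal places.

15269.60

Sum of periods 2–6: 13108 + 23996 + 17695 + 8257 + 13292 = 76348
Divide by 5: 76348 / 5 = 15269.60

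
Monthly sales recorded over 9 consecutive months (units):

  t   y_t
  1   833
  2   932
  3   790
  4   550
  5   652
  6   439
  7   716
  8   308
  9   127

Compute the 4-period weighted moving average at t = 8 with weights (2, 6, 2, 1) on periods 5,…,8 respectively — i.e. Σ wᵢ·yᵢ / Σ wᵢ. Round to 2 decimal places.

Weighted sum: 2·652 + 6·439 + 2·716 + 1·308 = 1304 + 2634 + 1432 + 308 = 5678
Weight total: 2 + 6 + 2 + 1 = 11
WMA = 5678 / 11 = 516.18

516.18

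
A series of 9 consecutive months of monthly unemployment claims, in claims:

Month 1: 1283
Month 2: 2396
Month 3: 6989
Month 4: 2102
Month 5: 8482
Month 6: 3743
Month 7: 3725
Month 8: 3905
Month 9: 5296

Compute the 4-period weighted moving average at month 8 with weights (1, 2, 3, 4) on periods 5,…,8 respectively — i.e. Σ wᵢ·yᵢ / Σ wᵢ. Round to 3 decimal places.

4276.300

Weighted sum: 1·8482 + 2·3743 + 3·3725 + 4·3905 = 8482 + 7486 + 11175 + 15620 = 42763
Weight total: 1 + 2 + 3 + 4 = 10
WMA = 42763 / 10 = 4276.300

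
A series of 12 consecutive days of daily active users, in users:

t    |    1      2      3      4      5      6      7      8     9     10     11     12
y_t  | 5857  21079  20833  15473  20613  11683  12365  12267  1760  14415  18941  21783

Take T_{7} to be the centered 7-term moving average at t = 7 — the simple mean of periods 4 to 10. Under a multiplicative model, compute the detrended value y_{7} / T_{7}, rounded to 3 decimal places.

0.977

Trend T_7 = (15473 + 20613 + 11683 + 12365 + 12267 + 1760 + 14415) / 7 = 88576/7 = 12653.71429
Ratio to trend: 12365 / 12653.71429 = 0.977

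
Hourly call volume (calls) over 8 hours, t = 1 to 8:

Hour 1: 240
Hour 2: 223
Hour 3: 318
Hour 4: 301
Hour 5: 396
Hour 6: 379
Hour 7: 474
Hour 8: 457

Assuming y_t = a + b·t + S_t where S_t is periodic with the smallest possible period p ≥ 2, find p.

First differences y_{t+1} − y_t: -17, 95, -17, 95, -17, 95, …
The difference pattern repeats every 2 terms and not for any smaller step, so p = 2.

2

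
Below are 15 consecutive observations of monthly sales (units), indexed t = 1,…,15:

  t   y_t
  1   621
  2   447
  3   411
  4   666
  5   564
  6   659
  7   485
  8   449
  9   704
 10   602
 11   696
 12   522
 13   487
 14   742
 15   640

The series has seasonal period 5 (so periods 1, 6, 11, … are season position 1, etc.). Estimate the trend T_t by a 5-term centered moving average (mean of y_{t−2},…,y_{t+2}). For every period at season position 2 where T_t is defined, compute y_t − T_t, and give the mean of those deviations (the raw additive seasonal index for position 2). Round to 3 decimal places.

Season position 2 occurs at t = 7, 12 (where T_t is defined).
t=7: T_7 = 572.20000; y_7 − T_7 = 485 − 572.20000 = -87.20000
t=12: T_12 = 609.80000; y_12 − T_12 = 522 − 609.80000 = -87.80000
Mean deviation: (-87.20000 + -87.80000) / 2 = -87.500

-87.500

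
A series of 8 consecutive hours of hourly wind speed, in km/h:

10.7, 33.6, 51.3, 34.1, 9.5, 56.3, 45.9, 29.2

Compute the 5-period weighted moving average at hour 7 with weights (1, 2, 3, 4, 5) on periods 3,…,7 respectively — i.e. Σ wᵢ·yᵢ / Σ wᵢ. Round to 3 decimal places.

Weighted sum: 1·51.3 + 2·34.1 + 3·9.5 + 4·56.3 + 5·45.9 = 51.3 + 68.2 + 28.5 + 225.2 + 229.5 = 602.7
Weight total: 1 + 2 + 3 + 4 + 5 = 15
WMA = 602.7 / 15 = 40.180

40.180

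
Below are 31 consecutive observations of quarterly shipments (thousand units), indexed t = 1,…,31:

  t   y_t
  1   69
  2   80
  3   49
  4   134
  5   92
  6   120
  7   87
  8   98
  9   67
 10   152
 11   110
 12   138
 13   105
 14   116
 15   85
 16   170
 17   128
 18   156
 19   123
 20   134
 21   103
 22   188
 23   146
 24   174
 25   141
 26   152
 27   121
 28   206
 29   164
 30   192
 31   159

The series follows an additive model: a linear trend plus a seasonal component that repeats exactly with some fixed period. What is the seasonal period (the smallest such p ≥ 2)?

First differences y_{t+1} − y_t: 11, -31, 85, -42, 28, -33, 11, -31, 85, -42, 28, -33, 11, -31, …
The difference pattern repeats every 6 terms and not for any smaller step, so p = 6.

6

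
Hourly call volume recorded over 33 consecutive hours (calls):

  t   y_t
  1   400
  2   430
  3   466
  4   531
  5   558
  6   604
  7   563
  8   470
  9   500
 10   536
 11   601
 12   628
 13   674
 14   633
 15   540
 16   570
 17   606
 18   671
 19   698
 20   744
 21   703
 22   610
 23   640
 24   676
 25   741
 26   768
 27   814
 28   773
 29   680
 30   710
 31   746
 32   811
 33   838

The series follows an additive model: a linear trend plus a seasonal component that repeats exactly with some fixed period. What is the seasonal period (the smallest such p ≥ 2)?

First differences y_{t+1} − y_t: 30, 36, 65, 27, 46, -41, -93, 30, 36, 65, 27, 46, -41, -93, 30, 36, …
The difference pattern repeats every 7 terms and not for any smaller step, so p = 7.

7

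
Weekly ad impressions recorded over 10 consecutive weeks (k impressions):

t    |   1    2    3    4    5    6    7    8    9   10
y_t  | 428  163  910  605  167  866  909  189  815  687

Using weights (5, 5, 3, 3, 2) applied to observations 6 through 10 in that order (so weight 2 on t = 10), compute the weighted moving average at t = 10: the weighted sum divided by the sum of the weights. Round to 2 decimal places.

736.72

Weighted sum: 5·866 + 5·909 + 3·189 + 3·815 + 2·687 = 4330 + 4545 + 567 + 2445 + 1374 = 13261
Weight total: 5 + 5 + 3 + 3 + 2 = 18
WMA = 13261 / 18 = 736.72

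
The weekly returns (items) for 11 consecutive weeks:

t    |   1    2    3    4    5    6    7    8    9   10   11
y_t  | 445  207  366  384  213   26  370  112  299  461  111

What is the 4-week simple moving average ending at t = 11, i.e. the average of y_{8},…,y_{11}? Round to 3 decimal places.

Sum of periods 8–11: 112 + 299 + 461 + 111 = 983
Divide by 4: 983 / 4 = 245.750

245.750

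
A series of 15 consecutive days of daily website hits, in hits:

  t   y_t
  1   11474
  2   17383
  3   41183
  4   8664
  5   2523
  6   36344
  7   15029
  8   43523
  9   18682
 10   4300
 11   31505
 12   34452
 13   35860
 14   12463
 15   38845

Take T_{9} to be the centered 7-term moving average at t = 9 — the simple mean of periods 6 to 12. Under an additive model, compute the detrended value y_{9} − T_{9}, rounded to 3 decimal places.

Trend T_9 = (36344 + 15029 + 43523 + 18682 + 4300 + 31505 + 34452) / 7 = 183835/7 = 26262.14286
Detrended value: 18682 − 26262.14286 = -7580.143

-7580.143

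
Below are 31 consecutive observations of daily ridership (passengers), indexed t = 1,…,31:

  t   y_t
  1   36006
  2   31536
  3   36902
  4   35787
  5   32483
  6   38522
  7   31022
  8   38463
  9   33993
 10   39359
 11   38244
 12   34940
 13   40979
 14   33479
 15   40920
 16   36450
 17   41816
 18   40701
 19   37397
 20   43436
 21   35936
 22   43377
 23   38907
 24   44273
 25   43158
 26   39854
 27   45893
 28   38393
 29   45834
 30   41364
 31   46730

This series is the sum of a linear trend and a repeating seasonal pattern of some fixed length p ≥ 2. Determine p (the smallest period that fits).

7

First differences y_{t+1} − y_t: -4470, 5366, -1115, -3304, 6039, -7500, 7441, -4470, 5366, -1115, -3304, 6039, -7500, 7441, -4470, 5366, …
The difference pattern repeats every 7 terms and not for any smaller step, so p = 7.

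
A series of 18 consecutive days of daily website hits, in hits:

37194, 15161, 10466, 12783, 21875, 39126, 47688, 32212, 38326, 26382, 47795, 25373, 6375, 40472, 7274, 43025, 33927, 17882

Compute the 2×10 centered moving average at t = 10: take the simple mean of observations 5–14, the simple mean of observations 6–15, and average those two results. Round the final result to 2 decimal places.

Sum over 5–14: 21875 + 39126 + 47688 + 32212 + 38326 + 26382 + 47795 + 25373 + 6375 + 40472 = 325624
Sum over 6–15: 39126 + 47688 + 32212 + 38326 + 26382 + 47795 + 25373 + 6375 + 40472 + 7274 = 311023
CMA at t=10 = (325624 + 311023) / (2·10) = 636647 / 20 = 31832.35

31832.35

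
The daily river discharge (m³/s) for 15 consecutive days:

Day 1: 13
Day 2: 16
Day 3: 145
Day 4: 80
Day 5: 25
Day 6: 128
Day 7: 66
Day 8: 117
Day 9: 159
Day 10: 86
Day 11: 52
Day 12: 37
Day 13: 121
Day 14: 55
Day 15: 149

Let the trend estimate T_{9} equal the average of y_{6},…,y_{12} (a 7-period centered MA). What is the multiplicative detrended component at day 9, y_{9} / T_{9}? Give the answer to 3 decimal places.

Trend T_9 = (128 + 66 + 117 + 159 + 86 + 52 + 37) / 7 = 645/7 = 92.14286
Ratio to trend: 159 / 92.14286 = 1.726

1.726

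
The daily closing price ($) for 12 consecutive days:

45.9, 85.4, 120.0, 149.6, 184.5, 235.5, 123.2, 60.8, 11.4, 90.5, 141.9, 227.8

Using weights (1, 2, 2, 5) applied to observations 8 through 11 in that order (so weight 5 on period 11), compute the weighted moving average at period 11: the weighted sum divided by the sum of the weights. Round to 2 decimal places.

Weighted sum: 1·60.8 + 2·11.4 + 2·90.5 + 5·141.9 = 60.8 + 22.8 + 181.0 + 709.5 = 974.1
Weight total: 1 + 2 + 2 + 5 = 10
WMA = 974.1 / 10 = 97.41

97.41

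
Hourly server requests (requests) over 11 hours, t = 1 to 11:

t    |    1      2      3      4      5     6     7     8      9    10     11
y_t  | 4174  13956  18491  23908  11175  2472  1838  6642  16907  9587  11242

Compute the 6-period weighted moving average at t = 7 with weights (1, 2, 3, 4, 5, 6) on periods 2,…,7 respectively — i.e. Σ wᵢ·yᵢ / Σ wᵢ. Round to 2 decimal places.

9083.33

Weighted sum: 1·13956 + 2·18491 + 3·23908 + 4·11175 + 5·2472 + 6·1838 = 13956 + 36982 + 71724 + 44700 + 12360 + 11028 = 190750
Weight total: 1 + 2 + 3 + 4 + 5 + 6 = 21
WMA = 190750 / 21 = 9083.33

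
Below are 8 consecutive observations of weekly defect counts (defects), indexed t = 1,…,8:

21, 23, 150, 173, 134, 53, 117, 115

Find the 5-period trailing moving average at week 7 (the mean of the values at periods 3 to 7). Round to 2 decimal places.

Sum of periods 3–7: 150 + 173 + 134 + 53 + 117 = 627
Divide by 5: 627 / 5 = 125.40

125.40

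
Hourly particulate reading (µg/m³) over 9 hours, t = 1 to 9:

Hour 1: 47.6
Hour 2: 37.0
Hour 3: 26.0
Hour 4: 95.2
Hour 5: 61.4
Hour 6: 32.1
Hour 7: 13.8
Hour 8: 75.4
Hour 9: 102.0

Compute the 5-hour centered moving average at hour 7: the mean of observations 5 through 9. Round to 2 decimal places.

56.94

Sum of periods 5–9: 61.4 + 32.1 + 13.8 + 75.4 + 102.0 = 284.7
Divide by 5: 284.7 / 5 = 56.94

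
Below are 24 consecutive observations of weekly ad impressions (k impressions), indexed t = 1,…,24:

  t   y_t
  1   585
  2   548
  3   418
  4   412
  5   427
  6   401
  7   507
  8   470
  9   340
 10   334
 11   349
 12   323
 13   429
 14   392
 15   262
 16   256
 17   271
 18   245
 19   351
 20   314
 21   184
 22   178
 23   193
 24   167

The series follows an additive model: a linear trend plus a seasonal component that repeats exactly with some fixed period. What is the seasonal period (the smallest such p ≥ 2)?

First differences y_{t+1} − y_t: -37, -130, -6, 15, -26, 106, -37, -130, -6, 15, -26, 106, -37, -130, …
The difference pattern repeats every 6 terms and not for any smaller step, so p = 6.

6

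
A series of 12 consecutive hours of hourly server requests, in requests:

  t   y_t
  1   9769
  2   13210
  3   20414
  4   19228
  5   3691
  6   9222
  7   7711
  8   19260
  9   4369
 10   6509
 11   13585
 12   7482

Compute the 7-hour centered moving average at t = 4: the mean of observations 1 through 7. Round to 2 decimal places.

11892.14

Sum of periods 1–7: 9769 + 13210 + 20414 + 19228 + 3691 + 9222 + 7711 = 83245
Divide by 7: 83245 / 7 = 11892.14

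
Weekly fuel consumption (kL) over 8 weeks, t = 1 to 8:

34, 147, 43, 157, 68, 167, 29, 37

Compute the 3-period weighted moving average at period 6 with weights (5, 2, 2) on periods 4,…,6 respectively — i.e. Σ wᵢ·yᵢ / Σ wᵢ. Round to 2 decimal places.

139.44

Weighted sum: 5·157 + 2·68 + 2·167 = 785 + 136 + 334 = 1255
Weight total: 5 + 2 + 2 = 9
WMA = 1255 / 9 = 139.44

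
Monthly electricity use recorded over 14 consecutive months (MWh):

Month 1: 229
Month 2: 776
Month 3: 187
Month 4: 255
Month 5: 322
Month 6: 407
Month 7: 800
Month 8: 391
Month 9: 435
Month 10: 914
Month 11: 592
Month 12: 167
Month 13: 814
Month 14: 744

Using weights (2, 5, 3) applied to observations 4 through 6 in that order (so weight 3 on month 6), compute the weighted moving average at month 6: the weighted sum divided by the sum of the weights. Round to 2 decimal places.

334.10

Weighted sum: 2·255 + 5·322 + 3·407 = 510 + 1610 + 1221 = 3341
Weight total: 2 + 5 + 3 = 10
WMA = 3341 / 10 = 334.10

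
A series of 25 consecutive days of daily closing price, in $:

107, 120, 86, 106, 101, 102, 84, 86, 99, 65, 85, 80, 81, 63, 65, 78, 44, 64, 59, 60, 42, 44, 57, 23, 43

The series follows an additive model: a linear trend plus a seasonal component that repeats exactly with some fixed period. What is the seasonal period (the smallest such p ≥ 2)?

7

First differences y_{t+1} − y_t: 13, -34, 20, -5, 1, -18, 2, 13, -34, 20, -5, 1, -18, 2, 13, -34, …
The difference pattern repeats every 7 terms and not for any smaller step, so p = 7.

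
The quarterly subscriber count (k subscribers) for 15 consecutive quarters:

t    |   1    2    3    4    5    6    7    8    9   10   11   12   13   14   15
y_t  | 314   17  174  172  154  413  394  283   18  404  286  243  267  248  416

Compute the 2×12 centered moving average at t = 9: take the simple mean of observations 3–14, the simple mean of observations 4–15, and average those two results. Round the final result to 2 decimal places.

264.75

Sum over 3–14: 174 + 172 + 154 + 413 + 394 + 283 + 18 + 404 + 286 + 243 + 267 + 248 = 3056
Sum over 4–15: 172 + 154 + 413 + 394 + 283 + 18 + 404 + 286 + 243 + 267 + 248 + 416 = 3298
CMA at t=9 = (3056 + 3298) / (2·12) = 6354 / 24 = 264.75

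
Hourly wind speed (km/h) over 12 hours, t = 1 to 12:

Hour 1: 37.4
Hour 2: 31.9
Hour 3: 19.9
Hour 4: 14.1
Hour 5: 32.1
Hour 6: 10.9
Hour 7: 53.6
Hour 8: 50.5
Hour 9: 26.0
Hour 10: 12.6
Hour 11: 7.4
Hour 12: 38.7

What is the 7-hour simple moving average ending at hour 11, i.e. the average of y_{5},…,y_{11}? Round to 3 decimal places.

27.586

Sum of periods 5–11: 32.1 + 10.9 + 53.6 + 50.5 + 26.0 + 12.6 + 7.4 = 193.1
Divide by 7: 193.1 / 7 = 27.586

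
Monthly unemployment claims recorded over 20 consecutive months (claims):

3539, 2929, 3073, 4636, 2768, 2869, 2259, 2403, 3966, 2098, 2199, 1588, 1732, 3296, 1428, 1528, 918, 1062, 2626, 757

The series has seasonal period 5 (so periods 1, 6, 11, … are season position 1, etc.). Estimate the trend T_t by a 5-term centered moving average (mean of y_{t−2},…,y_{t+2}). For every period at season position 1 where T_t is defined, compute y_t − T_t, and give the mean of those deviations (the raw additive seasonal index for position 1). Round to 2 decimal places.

-118.00

Season position 1 occurs at t = 6, 11, 16 (where T_t is defined).
t=6: T_6 = 2987.0000; y_6 − T_6 = 2869 − 2987.0000 = -118.0000
t=11: T_11 = 2316.6000; y_11 − T_11 = 2199 − 2316.6000 = -117.6000
t=16: T_16 = 1646.4000; y_16 − T_16 = 1528 − 1646.4000 = -118.4000
Mean deviation: (-118.0000 + -117.6000 + -118.4000) / 3 = -118.00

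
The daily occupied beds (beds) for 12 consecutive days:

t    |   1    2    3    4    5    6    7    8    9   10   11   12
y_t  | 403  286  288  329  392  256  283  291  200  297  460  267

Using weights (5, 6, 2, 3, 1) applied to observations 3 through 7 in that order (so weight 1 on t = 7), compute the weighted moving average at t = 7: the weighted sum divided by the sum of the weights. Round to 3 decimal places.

Weighted sum: 5·288 + 6·329 + 2·392 + 3·256 + 1·283 = 1440 + 1974 + 784 + 768 + 283 = 5249
Weight total: 5 + 6 + 2 + 3 + 1 = 17
WMA = 5249 / 17 = 308.765

308.765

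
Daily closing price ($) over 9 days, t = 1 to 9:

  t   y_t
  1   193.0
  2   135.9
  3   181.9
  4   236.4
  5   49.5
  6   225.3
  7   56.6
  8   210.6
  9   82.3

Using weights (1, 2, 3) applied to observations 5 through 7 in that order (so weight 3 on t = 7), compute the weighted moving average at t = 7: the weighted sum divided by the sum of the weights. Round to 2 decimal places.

111.65

Weighted sum: 1·49.5 + 2·225.3 + 3·56.6 = 49.5 + 450.6 + 169.8 = 669.9
Weight total: 1 + 2 + 3 = 6
WMA = 669.9 / 6 = 111.65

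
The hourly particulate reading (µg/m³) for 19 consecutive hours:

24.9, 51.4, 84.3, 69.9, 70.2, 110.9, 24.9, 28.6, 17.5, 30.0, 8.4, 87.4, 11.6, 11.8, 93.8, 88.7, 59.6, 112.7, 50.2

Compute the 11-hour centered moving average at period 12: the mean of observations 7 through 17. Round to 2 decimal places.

42.03

Sum of periods 7–17: 24.9 + 28.6 + 17.5 + 30.0 + 8.4 + 87.4 + 11.6 + 11.8 + 93.8 + 88.7 + 59.6 = 462.3
Divide by 11: 462.3 / 11 = 42.03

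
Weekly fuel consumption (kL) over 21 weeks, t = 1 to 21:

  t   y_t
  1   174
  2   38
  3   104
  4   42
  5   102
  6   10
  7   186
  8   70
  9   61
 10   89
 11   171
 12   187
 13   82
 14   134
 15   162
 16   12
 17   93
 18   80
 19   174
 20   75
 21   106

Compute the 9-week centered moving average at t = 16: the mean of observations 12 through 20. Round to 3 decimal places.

Sum of periods 12–20: 187 + 82 + 134 + 162 + 12 + 93 + 80 + 174 + 75 = 999
Divide by 9: 999 / 9 = 111.000

111.000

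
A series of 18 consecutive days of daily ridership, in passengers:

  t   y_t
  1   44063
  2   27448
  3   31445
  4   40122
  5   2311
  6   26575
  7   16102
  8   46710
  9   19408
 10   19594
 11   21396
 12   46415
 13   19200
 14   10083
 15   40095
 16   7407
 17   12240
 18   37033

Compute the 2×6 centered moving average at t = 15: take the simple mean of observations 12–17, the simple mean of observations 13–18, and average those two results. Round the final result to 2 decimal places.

Sum over 12–17: 46415 + 19200 + 10083 + 40095 + 7407 + 12240 = 135440
Sum over 13–18: 19200 + 10083 + 40095 + 7407 + 12240 + 37033 = 126058
CMA at t=15 = (135440 + 126058) / (2·6) = 261498 / 12 = 21791.50

21791.50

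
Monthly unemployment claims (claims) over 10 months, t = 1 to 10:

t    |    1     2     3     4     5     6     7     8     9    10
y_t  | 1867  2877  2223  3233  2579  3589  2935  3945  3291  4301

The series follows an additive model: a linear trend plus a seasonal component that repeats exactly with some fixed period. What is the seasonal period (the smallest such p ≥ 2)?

First differences y_{t+1} − y_t: 1010, -654, 1010, -654, 1010, -654, …
The difference pattern repeats every 2 terms and not for any smaller step, so p = 2.

2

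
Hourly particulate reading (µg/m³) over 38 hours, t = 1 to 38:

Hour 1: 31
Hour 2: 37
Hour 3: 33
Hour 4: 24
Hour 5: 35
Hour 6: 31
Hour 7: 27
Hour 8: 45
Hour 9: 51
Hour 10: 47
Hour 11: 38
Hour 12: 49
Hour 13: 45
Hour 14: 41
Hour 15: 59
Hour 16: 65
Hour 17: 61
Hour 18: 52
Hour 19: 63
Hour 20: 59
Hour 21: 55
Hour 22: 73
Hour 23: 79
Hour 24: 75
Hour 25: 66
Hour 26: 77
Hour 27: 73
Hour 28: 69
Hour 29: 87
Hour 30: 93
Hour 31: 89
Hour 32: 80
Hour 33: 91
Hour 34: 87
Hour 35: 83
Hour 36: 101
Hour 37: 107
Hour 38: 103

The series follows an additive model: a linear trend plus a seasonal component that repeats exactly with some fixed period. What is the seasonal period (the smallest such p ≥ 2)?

First differences y_{t+1} − y_t: 6, -4, -9, 11, -4, -4, 18, 6, -4, -9, 11, -4, -4, 18, 6, -4, …
The difference pattern repeats every 7 terms and not for any smaller step, so p = 7.

7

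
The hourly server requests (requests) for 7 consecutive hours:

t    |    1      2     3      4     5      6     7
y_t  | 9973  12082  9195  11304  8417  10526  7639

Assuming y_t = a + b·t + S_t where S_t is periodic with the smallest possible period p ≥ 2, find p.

First differences y_{t+1} − y_t: 2109, -2887, 2109, -2887, 2109, -2887, …
The difference pattern repeats every 2 terms and not for any smaller step, so p = 2.

2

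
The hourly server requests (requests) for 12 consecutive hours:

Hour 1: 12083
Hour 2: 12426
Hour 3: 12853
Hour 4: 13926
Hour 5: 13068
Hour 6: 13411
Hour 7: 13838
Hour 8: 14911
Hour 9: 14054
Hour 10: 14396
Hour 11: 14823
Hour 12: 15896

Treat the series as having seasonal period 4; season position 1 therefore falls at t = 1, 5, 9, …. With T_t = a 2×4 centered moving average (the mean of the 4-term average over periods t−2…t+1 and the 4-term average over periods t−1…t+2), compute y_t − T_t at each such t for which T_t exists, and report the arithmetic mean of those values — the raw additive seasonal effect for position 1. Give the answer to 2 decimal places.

-369.25

Season position 1 occurs at t = 5, 9 (where T_t is defined).
t=5: T_5 = 13437.6250; y_5 − T_5 = 13068 − 13437.6250 = -369.6250
t=9: T_9 = 14422.8750; y_9 − T_9 = 14054 − 14422.8750 = -368.8750
Mean deviation: (-369.6250 + -368.8750) / 2 = -369.25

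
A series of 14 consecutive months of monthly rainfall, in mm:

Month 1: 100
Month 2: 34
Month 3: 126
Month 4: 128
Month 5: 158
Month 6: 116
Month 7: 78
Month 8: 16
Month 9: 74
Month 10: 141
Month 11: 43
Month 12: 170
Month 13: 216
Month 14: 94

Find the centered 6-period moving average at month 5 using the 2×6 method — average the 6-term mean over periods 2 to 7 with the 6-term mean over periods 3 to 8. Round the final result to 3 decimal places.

Sum over 2–7: 34 + 126 + 128 + 158 + 116 + 78 = 640
Sum over 3–8: 126 + 128 + 158 + 116 + 78 + 16 = 622
CMA at t=5 = (640 + 622) / (2·6) = 1262 / 12 = 105.167

105.167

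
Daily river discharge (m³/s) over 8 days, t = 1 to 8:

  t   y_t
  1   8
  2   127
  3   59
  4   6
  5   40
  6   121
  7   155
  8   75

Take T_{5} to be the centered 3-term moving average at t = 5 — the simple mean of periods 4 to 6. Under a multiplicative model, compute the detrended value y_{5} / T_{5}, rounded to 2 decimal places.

0.72

Trend T_5 = (6 + 40 + 121) / 3 = 167/3 = 55.6667
Ratio to trend: 40 / 55.6667 = 0.72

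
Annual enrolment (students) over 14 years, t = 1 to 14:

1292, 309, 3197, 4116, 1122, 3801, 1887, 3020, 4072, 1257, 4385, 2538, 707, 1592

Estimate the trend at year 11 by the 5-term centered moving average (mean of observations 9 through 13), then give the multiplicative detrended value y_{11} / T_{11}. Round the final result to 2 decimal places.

1.69

Trend T_11 = (4072 + 1257 + 4385 + 2538 + 707) / 5 = 12959/5 = 2591.8000
Ratio to trend: 4385 / 2591.8000 = 1.69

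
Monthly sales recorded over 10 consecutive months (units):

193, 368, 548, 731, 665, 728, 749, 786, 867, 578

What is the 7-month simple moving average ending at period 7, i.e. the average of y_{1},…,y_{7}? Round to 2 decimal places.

568.86

Sum of periods 1–7: 193 + 368 + 548 + 731 + 665 + 728 + 749 = 3982
Divide by 7: 3982 / 7 = 568.86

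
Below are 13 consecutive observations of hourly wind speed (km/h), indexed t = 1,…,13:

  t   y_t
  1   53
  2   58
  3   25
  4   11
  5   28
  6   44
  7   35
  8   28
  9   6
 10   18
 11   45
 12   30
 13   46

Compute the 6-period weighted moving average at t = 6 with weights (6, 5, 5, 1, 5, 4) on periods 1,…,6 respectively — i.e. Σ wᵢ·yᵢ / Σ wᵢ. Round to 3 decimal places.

40.769

Weighted sum: 6·53 + 5·58 + 5·25 + 1·11 + 5·28 + 4·44 = 318 + 290 + 125 + 11 + 140 + 176 = 1060
Weight total: 6 + 5 + 5 + 1 + 5 + 4 = 26
WMA = 1060 / 26 = 40.769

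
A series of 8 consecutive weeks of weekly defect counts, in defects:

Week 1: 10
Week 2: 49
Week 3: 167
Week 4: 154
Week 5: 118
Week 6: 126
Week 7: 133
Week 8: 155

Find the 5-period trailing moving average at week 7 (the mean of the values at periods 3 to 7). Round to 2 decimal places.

Sum of periods 3–7: 167 + 154 + 118 + 126 + 133 = 698
Divide by 5: 698 / 5 = 139.60

139.60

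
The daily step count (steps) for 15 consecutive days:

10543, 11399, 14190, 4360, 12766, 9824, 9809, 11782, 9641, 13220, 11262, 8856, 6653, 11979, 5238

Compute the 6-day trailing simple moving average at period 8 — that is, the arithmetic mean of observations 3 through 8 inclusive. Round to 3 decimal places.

10455.167

Sum of periods 3–8: 14190 + 4360 + 12766 + 9824 + 9809 + 11782 = 62731
Divide by 6: 62731 / 6 = 10455.167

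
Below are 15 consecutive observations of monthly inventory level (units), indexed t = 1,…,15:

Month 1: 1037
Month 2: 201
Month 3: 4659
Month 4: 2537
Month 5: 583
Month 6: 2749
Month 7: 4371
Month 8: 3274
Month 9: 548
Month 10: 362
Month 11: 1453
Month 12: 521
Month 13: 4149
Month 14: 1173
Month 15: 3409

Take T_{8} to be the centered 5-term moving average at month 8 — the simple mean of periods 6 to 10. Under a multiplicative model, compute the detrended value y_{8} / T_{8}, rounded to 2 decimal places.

Trend T_8 = (2749 + 4371 + 3274 + 548 + 362) / 5 = 11304/5 = 2260.8000
Ratio to trend: 3274 / 2260.8000 = 1.45

1.45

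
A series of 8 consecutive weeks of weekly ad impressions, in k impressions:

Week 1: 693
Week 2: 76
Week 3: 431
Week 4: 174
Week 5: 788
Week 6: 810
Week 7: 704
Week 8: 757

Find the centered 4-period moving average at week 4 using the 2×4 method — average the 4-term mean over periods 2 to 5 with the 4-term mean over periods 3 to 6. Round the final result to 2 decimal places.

459.00

Sum over 2–5: 76 + 431 + 174 + 788 = 1469
Sum over 3–6: 431 + 174 + 788 + 810 = 2203
CMA at t=4 = (1469 + 2203) / (2·4) = 3672 / 8 = 459.00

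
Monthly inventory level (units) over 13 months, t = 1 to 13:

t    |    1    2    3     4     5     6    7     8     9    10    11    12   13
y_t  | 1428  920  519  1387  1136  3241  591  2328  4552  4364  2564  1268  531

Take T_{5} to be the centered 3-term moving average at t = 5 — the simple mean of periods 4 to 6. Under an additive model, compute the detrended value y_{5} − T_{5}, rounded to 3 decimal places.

Trend T_5 = (1387 + 1136 + 3241) / 3 = 5764/3 = 1921.33333
Detrended value: 1136 − 1921.33333 = -785.333

-785.333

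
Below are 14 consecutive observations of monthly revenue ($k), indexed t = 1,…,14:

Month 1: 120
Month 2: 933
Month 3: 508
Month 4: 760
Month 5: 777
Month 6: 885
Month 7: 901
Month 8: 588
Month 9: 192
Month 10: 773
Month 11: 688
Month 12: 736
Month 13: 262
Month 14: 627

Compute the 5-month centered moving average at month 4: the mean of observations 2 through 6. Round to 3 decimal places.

772.600

Sum of periods 2–6: 933 + 508 + 760 + 777 + 885 = 3863
Divide by 5: 3863 / 5 = 772.600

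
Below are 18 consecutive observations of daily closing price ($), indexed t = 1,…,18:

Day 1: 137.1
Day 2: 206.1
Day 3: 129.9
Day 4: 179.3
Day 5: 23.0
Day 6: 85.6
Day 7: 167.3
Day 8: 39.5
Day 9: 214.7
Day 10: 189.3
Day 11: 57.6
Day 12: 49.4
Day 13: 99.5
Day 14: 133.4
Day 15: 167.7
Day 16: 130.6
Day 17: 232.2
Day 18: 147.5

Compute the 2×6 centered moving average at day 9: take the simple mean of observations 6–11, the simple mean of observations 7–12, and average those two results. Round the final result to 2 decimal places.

Sum over 6–11: 85.6 + 167.3 + 39.5 + 214.7 + 189.3 + 57.6 = 754.0
Sum over 7–12: 167.3 + 39.5 + 214.7 + 189.3 + 57.6 + 49.4 = 717.8
CMA at t=9 = (754.0 + 717.8) / (2·6) = 1471.8 / 12 = 122.65

122.65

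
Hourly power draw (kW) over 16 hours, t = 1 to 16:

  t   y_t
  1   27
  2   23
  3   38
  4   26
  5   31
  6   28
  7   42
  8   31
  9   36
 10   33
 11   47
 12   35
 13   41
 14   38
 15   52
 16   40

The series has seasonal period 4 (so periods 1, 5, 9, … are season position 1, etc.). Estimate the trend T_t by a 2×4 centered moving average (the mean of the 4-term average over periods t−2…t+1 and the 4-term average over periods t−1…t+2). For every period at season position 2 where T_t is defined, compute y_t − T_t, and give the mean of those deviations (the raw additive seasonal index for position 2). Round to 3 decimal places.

Season position 2 occurs at t = 6, 10, 14 (where T_t is defined).
t=6: T_6 = 32.37500; y_6 − T_6 = 28 − 32.37500 = -4.37500
t=10: T_10 = 37.25000; y_10 − T_10 = 33 − 37.25000 = -4.25000
t=14: T_14 = 42.12500; y_14 − T_14 = 38 − 42.12500 = -4.12500
Mean deviation: (-4.37500 + -4.25000 + -4.12500) / 3 = -4.250

-4.250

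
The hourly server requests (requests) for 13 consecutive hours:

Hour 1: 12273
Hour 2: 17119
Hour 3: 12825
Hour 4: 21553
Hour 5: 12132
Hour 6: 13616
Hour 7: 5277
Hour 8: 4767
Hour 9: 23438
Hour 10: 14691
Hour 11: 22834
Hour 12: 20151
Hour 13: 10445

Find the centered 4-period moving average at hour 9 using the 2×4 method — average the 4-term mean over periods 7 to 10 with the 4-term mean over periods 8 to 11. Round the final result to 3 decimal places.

Sum over 7–10: 5277 + 4767 + 23438 + 14691 = 48173
Sum over 8–11: 4767 + 23438 + 14691 + 22834 = 65730
CMA at t=9 = (48173 + 65730) / (2·4) = 113903 / 8 = 14237.875

14237.875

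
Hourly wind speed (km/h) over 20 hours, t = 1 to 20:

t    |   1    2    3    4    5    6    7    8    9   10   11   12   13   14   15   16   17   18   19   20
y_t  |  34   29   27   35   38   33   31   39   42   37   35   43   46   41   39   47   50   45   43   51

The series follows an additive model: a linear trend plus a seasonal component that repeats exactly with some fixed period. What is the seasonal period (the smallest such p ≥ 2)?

4

First differences y_{t+1} − y_t: -5, -2, 8, 3, -5, -2, 8, 3, -5, -2, …
The difference pattern repeats every 4 terms and not for any smaller step, so p = 4.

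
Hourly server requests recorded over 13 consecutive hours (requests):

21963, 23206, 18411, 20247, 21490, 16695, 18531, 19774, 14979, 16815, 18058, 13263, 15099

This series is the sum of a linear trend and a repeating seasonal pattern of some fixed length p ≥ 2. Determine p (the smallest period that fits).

First differences y_{t+1} − y_t: 1243, -4795, 1836, 1243, -4795, 1836, 1243, -4795, …
The difference pattern repeats every 3 terms and not for any smaller step, so p = 3.

3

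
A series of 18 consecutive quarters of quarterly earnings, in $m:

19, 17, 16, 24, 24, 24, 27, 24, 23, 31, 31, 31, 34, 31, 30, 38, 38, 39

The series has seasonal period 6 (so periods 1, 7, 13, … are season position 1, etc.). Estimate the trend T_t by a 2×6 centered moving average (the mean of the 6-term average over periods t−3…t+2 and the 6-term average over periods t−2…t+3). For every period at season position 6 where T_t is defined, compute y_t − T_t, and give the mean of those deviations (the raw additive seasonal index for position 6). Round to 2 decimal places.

0.25

Season position 6 occurs at t = 6, 12 (where T_t is defined).
t=6: T_6 = 23.7500; y_6 − T_6 = 24 − 23.7500 = 0.2500
t=12: T_12 = 30.7500; y_12 − T_12 = 31 − 30.7500 = 0.2500
Mean deviation: (0.2500 + 0.2500) / 2 = 0.25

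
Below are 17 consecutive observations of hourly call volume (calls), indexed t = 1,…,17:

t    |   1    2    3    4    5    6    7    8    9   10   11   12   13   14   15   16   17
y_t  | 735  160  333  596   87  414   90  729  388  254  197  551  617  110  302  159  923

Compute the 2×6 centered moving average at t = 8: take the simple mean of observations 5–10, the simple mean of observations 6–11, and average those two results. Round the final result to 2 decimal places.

336.17

Sum over 5–10: 87 + 414 + 90 + 729 + 388 + 254 = 1962
Sum over 6–11: 414 + 90 + 729 + 388 + 254 + 197 = 2072
CMA at t=8 = (1962 + 2072) / (2·6) = 4034 / 12 = 336.17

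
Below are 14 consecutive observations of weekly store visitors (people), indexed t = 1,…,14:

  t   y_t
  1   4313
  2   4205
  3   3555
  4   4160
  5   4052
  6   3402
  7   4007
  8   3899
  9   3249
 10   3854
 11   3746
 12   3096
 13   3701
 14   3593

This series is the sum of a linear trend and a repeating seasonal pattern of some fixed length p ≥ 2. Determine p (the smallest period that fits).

First differences y_{t+1} − y_t: -108, -650, 605, -108, -650, 605, -108, -650, …
The difference pattern repeats every 3 terms and not for any smaller step, so p = 3.

3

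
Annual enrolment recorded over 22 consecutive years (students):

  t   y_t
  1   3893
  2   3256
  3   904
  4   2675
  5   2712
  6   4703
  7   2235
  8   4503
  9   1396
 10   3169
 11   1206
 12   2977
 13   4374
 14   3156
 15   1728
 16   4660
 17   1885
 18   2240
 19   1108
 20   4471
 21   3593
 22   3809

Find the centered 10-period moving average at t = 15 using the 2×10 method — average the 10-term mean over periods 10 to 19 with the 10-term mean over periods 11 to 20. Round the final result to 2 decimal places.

Sum over 10–19: 3169 + 1206 + 2977 + 4374 + 3156 + 1728 + 4660 + 1885 + 2240 + 1108 = 26503
Sum over 11–20: 1206 + 2977 + 4374 + 3156 + 1728 + 4660 + 1885 + 2240 + 1108 + 4471 = 27805
CMA at t=15 = (26503 + 27805) / (2·10) = 54308 / 20 = 2715.40

2715.40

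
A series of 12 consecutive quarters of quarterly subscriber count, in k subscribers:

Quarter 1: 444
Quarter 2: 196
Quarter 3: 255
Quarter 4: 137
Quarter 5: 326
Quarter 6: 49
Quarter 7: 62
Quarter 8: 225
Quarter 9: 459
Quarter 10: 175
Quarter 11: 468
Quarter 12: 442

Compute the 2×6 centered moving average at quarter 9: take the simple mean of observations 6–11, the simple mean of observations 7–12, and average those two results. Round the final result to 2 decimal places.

272.42

Sum over 6–11: 49 + 62 + 225 + 459 + 175 + 468 = 1438
Sum over 7–12: 62 + 225 + 459 + 175 + 468 + 442 = 1831
CMA at t=9 = (1438 + 1831) / (2·6) = 3269 / 12 = 272.42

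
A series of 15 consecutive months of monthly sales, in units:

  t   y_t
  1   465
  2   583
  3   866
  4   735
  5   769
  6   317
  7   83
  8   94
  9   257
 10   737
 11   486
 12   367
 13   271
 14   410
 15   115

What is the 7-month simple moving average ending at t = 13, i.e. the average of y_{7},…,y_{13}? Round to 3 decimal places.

Sum of periods 7–13: 83 + 94 + 257 + 737 + 486 + 367 + 271 = 2295
Divide by 7: 2295 / 7 = 327.857

327.857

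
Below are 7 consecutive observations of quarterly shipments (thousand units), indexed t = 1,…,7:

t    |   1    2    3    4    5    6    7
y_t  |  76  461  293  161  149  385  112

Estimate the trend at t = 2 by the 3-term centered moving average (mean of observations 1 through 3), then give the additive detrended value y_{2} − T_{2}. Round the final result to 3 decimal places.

184.333

Trend T_2 = (76 + 461 + 293) / 3 = 830/3 = 276.66667
Detrended value: 461 − 276.66667 = 184.333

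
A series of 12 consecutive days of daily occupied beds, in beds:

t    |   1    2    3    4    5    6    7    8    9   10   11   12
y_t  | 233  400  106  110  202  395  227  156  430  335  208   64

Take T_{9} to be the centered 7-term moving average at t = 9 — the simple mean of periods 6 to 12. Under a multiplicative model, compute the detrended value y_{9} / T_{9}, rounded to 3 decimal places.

Trend T_9 = (395 + 227 + 156 + 430 + 335 + 208 + 64) / 7 = 1815/7 = 259.28571
Ratio to trend: 430 / 259.28571 = 1.658

1.658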